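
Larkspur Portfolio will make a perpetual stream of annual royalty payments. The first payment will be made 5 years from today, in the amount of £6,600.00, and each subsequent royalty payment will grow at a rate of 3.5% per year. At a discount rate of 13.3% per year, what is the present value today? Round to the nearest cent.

Value at end of year 4: C₁ / (r − g) = £6,600.00 / (0.133 − 0.035) = £67,346.9388
Discount to today: PV = £67,346.9388 / (1 + 0.133)^4 = £67,346.9388 / 1.647857 = £40,869.40

£40869.40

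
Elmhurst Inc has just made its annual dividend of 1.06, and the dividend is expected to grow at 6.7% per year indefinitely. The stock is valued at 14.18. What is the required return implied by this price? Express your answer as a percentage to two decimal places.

14.68%

D₁ = 1.06 × 1.067 = 1.1310
P = D₁/(r − g) ⇒ r = D₁/P + g = 1.1310/14.18 + 0.067 = 0.079762 + 0.067 = 0.146762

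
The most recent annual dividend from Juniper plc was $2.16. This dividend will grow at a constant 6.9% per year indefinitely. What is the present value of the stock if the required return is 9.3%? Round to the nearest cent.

$96.21

D₁ = D₀ × (1 + g) = $2.16 × 1.069 = $2.3090
Growing perpetuity: P = D₁ / (r − g) = $2.3090 / (0.093 − 0.069) = $96.21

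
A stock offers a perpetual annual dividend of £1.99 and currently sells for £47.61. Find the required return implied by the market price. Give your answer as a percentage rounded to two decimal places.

P = C/r ⇒ r = C/P = £1.99/£47.61 = 0.041798

4.18%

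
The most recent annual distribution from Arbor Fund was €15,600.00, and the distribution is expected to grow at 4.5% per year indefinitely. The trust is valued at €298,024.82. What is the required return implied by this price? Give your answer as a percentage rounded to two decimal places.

D₁ = €15,600.00 × 1.045 = €16,302.0000
P = D₁/(r − g) ⇒ r = D₁/P + g = €16,302.0000/€298,024.82 + 0.045 = 0.054700 + 0.045 = 0.099700

9.97%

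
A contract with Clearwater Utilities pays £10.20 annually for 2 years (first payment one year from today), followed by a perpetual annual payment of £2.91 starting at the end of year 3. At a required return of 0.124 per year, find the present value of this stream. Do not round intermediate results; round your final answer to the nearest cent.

£35.72

PV of 2-year annuity: £10.20 × [1 − (1+0.124)^−2] / 0.124 = 17.14834
Perpetuity value at year 2: £2.91 / 0.124 = 23.46774
PV of perpetuity: 23.46774 / (1+0.124)^2 = 18.57542
Total PV = 17.14834 + 18.57542 = 35.72376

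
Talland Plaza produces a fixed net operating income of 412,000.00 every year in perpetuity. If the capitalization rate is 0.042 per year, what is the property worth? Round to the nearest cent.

Level perpetuity: PV = C / r = 412,000.00 / 0.042 = 9,809,523.81

9809523.81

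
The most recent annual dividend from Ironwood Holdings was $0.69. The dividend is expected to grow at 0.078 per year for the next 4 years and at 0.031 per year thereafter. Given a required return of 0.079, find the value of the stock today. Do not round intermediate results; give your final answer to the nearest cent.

D_1 = 0.74382
D_2 = 0.80184
D_3 = 0.86438
D_4 = 0.93180
Terminal value at year 4: TV = D_4×(1+g_2)/(r−g_2) = 0.96069/0.048 = 20.01435
P_0 = D_1/(1+r)^1 + D_2/(1+r)^2 + D_3/(1+r)^3 + D_4/(1+r)^4 + TV/(1+r)^4
    = 0.68936 + 0.68872 + 0.68808 + 0.68745 + 14.76576 = 17.51937

$17.52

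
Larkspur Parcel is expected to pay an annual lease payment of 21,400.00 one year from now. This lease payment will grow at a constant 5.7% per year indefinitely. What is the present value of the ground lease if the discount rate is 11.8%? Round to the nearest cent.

350819.67

Growing perpetuity: P = D₁ / (r − g) = 21,400.0000 / (0.118 − 0.057) = 350,819.67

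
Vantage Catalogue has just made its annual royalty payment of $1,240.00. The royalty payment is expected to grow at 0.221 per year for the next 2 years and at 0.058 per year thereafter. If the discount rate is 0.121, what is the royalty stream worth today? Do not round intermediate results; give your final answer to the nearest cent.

D_1 = 1514.04000
D_2 = 1848.64284
Terminal value at year 2: TV = D_2×(1+g_2)/(r−g_2) = 1955.86412/0.063 = 31045.46230
P_0 = D_1/(1+r)^1 + D_2/(1+r)^2 + TV/(1+r)^2
    = 1350.61552 + 1471.09862 + 24705.11649 = 27526.83064

$27526.83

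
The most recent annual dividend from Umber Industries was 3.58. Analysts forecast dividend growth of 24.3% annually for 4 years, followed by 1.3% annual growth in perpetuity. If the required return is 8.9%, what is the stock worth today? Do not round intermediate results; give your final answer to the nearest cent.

101.14

D_1 = 4.44994
D_2 = 5.53128
D_3 = 6.87538
D_4 = 8.54609
Terminal value at year 4: TV = D_4×(1+g_2)/(r−g_2) = 8.65719/0.076 = 113.91040
P_0 = D_1/(1+r)^1 + D_2/(1+r)^2 + D_3/(1+r)^3 + D_4/(1+r)^4 + TV/(1+r)^4
    = 4.08626 + 4.66412 + 5.32369 + 6.07654 + 80.99382 = 101.14442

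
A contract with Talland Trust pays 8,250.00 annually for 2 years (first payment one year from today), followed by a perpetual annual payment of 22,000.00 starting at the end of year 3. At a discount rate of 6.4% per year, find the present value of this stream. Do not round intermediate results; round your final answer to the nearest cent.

PV of 2-year annuity: 8,250.00 × [1 − (1+0.064)^−2] / 0.064 = 15041.12725
Perpetuity value at year 2: 22,000.00 / 0.064 = 343750.00000
PV of perpetuity: 343750.00000 / (1+0.064)^2 = 303640.32732
Total PV = 15041.12725 + 303640.32732 = 318681.45458

318681.45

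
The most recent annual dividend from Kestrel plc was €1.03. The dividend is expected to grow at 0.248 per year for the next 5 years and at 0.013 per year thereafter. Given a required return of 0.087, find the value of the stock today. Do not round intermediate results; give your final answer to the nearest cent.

€36.07

D_1 = 1.28544
D_2 = 1.60423
D_3 = 2.00208
D_4 = 2.49859
D_5 = 3.11824
Terminal value at year 5: TV = D_5×(1+g_2)/(r−g_2) = 3.15878/0.074 = 42.68624
P_0 = D_1/(1+r)^1 + D_2/(1+r)^2 + D_3/(1+r)^3 + D_4/(1+r)^4 + D_5/(1+r)^5 + TV/(1+r)^5
    = 1.18256 + 1.35771 + 1.55881 + 1.78969 + 2.05477 + 28.12808 = 36.07161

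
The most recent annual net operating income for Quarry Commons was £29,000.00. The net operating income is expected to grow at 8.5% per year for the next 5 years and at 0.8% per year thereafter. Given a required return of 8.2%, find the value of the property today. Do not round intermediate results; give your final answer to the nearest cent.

D_1 = 31465.00000
D_2 = 34139.52500
D_3 = 37041.38462
D_4 = 40189.90232
D_5 = 43606.04402
Terminal value at year 5: TV = D_5×(1+g_2)/(r−g_2) = 43954.89237/0.074 = 593985.03199
P_0 = D_1/(1+r)^1 + D_2/(1+r)^2 + D_3/(1+r)^3 + D_4/(1+r)^4 + D_5/(1+r)^5 + TV/(1+r)^5
    = 29080.40665 + 29161.03625 + 29241.88940 + 29322.96673 + 29404.26885 + 400533.82435 = 546744.39223

£546744.39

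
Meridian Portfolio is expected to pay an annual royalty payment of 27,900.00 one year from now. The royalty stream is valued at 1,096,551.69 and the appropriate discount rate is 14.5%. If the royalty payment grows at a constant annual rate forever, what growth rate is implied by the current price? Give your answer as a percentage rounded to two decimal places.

11.96%

P = D₁/(r−g) ⇒ g = r − D₁/P = 0.145 − 27,900.00/1,096,551.69 = 0.119557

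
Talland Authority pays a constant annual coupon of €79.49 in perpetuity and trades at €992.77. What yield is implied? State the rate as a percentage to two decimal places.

8.01%

P = C/r ⇒ r = C/P = €79.49/€992.77 = 0.080069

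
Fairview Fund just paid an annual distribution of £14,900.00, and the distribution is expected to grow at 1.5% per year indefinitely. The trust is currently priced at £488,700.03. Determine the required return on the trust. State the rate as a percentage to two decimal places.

4.59%

D₁ = £14,900.00 × 1.015 = £15,123.5000
P = D₁/(r − g) ⇒ r = D₁/P + g = £15,123.5000/£488,700.03 + 0.015 = 0.030946 + 0.015 = 0.045946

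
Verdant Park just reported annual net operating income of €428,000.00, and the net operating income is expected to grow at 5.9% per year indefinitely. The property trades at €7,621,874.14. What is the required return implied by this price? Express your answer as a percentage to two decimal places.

11.85%

D₁ = €428,000.00 × 1.059 = €453,252.0000
P = D₁/(r − g) ⇒ r = D₁/P + g = €453,252.0000/€7,621,874.14 + 0.059 = 0.059467 + 0.059 = 0.118467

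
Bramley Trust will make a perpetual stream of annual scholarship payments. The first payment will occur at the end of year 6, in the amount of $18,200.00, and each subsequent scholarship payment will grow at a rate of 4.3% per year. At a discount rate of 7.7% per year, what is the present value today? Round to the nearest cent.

$369414.51

Value at end of year 5: C₁ / (r − g) = $18,200.00 / (0.077 − 0.043) = $535,294.1176
Discount to today: PV = $535,294.1176 / (1 + 0.077)^5 = $535,294.1176 / 1.449034 = $369,414.51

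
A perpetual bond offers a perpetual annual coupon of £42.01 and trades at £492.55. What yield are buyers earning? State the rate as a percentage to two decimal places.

P = C/r ⇒ r = C/P = £42.01/£492.55 = 0.085291

8.53%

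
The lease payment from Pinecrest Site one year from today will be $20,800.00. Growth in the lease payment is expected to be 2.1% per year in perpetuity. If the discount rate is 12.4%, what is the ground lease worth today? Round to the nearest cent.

$201941.75

Growing perpetuity: P = D₁ / (r − g) = $20,800.0000 / (0.124 − 0.021) = $201,941.75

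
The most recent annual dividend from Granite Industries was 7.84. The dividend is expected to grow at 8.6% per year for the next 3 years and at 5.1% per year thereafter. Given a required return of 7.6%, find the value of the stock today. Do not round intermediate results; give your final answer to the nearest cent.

362.83

D_1 = 8.51424
D_2 = 9.24646
D_3 = 10.04166
Terminal value at year 3: TV = D_3×(1+g_2)/(r−g_2) = 10.55379/0.025 = 422.15141
P_0 = D_1/(1+r)^1 + D_2/(1+r)^2 + D_3/(1+r)^3 + TV/(1+r)^3
    = 7.91286 + 7.98640 + 8.06063 + 338.86868 = 362.82857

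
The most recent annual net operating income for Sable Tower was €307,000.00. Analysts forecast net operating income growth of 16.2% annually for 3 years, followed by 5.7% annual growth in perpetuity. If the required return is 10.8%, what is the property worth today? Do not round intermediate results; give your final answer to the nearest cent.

D_1 = 356734.00000
D_2 = 414524.90800
D_3 = 481677.94310
Terminal value at year 3: TV = D_3×(1+g_2)/(r−g_2) = 509133.58585/0.051 = 9983011.48730
P_0 = D_1/(1+r)^1 + D_2/(1+r)^2 + D_3/(1+r)^3 + TV/(1+r)^3
    = 321962.09386 + 337653.38725 + 354109.41875 + 7339091.28673 = 8352816.18660

€8352816.19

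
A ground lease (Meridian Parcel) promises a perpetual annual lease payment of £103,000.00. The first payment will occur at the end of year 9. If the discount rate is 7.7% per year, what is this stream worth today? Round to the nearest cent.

Value at end of year 8: C / r = £103,000.00 / 0.077 = £1,337,662.3377
Discount to today: PV = £1,337,662.3377 / (1 + 0.077)^8 = £1,337,662.3377 / 1.810196 = £738,959.90

£738959.90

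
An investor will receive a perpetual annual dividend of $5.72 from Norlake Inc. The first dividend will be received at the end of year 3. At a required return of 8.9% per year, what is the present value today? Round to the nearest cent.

Value at end of year 2: C / r = $5.72 / 0.089 = $64.2697
Discount to today: PV = $64.2697 / (1 + 0.089)^2 = $64.2697 / 1.185921 = $54.19

$54.19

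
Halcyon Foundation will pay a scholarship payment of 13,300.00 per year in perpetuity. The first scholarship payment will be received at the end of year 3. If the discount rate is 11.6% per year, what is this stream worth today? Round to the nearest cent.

92058.79

Value at end of year 2: C / r = 13,300.00 / 0.116 = 114,655.1724
Discount to today: PV = 114,655.1724 / (1 + 0.116)^2 = 114,655.1724 / 1.245456 = 92,058.79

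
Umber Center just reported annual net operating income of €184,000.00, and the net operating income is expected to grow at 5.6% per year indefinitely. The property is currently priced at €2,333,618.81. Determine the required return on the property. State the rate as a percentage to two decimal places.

D₁ = €184,000.00 × 1.056 = €194,304.0000
P = D₁/(r − g) ⇒ r = D₁/P + g = €194,304.0000/€2,333,618.81 + 0.056 = 0.083263 + 0.056 = 0.139263

13.93%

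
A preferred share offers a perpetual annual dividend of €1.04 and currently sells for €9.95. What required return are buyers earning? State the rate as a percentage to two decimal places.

P = C/r ⇒ r = C/P = €1.04/€9.95 = 0.104523

10.45%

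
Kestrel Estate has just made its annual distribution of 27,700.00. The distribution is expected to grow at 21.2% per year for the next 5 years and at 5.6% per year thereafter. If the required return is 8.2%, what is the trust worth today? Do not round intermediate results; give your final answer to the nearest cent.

D_1 = 33572.40000
D_2 = 40689.74880
D_3 = 49315.97555
D_4 = 59770.96236
D_5 = 72442.40638
Terminal value at year 5: TV = D_5×(1+g_2)/(r−g_2) = 76499.18114/0.026 = 2942276.19766
P_0 = D_1/(1+r)^1 + D_2/(1+r)^2 + D_3/(1+r)^3 + D_4/(1+r)^4 + D_5/(1+r)^5 + TV/(1+r)^5
    = 31028.09612 + 34756.05591 + 38931.92215 + 43609.50984 + 48849.09974 + 1984024.97417 = 2181199.65792

2181199.66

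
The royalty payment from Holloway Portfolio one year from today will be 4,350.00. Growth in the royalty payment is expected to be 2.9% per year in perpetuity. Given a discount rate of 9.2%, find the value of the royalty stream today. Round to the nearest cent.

Growing perpetuity: P = D₁ / (r − g) = 4,350.0000 / (0.092 − 0.029) = 69,047.62

69047.62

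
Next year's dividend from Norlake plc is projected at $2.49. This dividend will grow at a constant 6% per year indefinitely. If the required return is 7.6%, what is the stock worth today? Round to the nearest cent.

Growing perpetuity: P = D₁ / (r − g) = $2.4900 / (0.076 − 0.06) = $155.63

$155.63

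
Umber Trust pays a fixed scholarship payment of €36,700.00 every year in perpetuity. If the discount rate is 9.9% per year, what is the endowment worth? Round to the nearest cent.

€370707.07

Level perpetuity: PV = C / r = €36,700.00 / 0.099 = €370,707.07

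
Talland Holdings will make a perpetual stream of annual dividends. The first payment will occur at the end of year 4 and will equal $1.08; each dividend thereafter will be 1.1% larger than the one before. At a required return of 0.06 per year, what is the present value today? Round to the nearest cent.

Value at end of year 3: C₁ / (r − g) = $1.08 / (0.06 − 0.011) = $22.0408
Discount to today: PV = $22.0408 / (1 + 0.06)^3 = $22.0408 / 1.191016 = $18.51

$18.51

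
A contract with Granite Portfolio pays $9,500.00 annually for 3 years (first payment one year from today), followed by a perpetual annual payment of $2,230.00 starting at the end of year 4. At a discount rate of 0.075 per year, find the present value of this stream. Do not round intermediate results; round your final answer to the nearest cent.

PV of 3-year annuity: $9,500.00 × [1 − (1+0.075)^−3] / 0.075 = 24704.99453
Perpetuity value at year 3: $2,230.00 / 0.075 = 29733.33333
PV of perpetuity: 29733.33333 / (1+0.075)^3 = 23934.16093
Total PV = 24704.99453 + 23934.16093 = 48639.15546

$48639.16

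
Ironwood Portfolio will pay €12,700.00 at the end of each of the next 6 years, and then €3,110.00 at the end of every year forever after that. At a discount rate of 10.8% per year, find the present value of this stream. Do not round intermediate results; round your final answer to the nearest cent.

PV of 6-year annuity: €12,700.00 × [1 − (1+0.108)^−6] / 0.108 = 54038.81013
Perpetuity value at year 6: €3,110.00 / 0.108 = 28796.29630
PV of perpetuity: 28796.29630 / (1+0.108)^6 = 15563.17035
Total PV = 54038.81013 + 15563.17035 = 69601.98048

€69601.98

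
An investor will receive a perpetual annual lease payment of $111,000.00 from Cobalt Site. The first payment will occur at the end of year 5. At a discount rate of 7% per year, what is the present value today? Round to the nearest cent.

Value at end of year 4: C / r = $111,000.00 / 0.07 = $1,585,714.2857
Discount to today: PV = $1,585,714.2857 / (1 + 0.07)^4 = $1,585,714.2857 / 1.310796 = $1,209,733.84

$1209733.84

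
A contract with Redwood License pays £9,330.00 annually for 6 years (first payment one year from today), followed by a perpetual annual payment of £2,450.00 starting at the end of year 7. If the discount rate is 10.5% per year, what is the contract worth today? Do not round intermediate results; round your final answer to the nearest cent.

PV of 6-year annuity: £9,330.00 × [1 − (1+0.105)^−6] / 0.105 = 40046.03369
Perpetuity value at year 6: £2,450.00 / 0.105 = 23333.33333
PV of perpetuity: 23333.33333 / (1+0.105)^6 = 12817.49383
Total PV = 40046.03369 + 12817.49383 = 52863.52752

£52863.53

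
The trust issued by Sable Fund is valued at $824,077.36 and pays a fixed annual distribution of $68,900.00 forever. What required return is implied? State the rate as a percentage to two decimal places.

P = C/r ⇒ r = C/P = $68,900.00/$824,077.36 = 0.083609

8.36%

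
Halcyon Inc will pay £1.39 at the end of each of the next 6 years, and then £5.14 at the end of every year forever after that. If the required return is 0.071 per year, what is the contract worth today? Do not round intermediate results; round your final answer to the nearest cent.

£54.57

PV of 6-year annuity: £1.39 × [1 − (1+0.071)^−6] / 0.071 = 6.60509
Perpetuity value at year 6: £5.14 / 0.071 = 72.39437
PV of perpetuity: 72.39437 / (1+0.071)^6 = 47.96980
Total PV = 6.60509 + 47.96980 = 54.57489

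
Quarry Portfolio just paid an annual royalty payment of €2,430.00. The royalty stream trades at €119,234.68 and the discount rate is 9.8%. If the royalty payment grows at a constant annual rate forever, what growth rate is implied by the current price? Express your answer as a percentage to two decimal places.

7.61%

P = D₀(1+g)/(r−g) ⇒ P(r−g) = D₀(1+g) ⇒ g(P+D₀) = P·r − D₀
g = (P·r − D₀)/(P + D₀) = (€119,234.68×0.098 − €2,430.00) / (€119,234.68 + €2,430.00) = 0.076070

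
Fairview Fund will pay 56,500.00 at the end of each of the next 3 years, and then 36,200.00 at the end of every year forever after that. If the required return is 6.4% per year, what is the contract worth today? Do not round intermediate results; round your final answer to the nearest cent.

PV of 3-year annuity: 56,500.00 × [1 − (1+0.064)^−3] / 0.064 = 149914.40987
Perpetuity value at year 3: 36,200.00 / 0.064 = 565625.00000
PV of perpetuity: 565625.00000 / (1+0.064)^3 = 469573.64359
Total PV = 149914.40987 + 469573.64359 = 619488.05346

619488.05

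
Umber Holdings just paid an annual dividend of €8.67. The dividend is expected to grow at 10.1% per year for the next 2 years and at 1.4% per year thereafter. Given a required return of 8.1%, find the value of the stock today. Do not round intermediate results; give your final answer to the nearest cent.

€153.94

D_1 = 9.54567
D_2 = 10.50978
Terminal value at year 2: TV = D_2×(1+g_2)/(r−g_2) = 10.65692/0.067 = 159.05850
P_0 = D_1/(1+r)^1 + D_2/(1+r)^2 + TV/(1+r)^2
    = 8.83041 + 8.99378 + 136.11485 = 153.93904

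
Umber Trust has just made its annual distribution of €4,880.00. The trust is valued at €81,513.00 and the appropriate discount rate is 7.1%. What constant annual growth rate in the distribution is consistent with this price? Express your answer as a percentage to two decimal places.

P = D₀(1+g)/(r−g) ⇒ P(r−g) = D₀(1+g) ⇒ g(P+D₀) = P·r − D₀
g = (P·r − D₀)/(P + D₀) = (€81,513.00×0.071 − €4,880.00) / (€81,513.00 + €4,880.00) = 0.010503

1.05%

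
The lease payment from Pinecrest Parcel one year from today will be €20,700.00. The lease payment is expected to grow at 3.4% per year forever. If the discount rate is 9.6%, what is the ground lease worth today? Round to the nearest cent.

€333870.97

Growing perpetuity: P = D₁ / (r − g) = €20,700.0000 / (0.096 − 0.034) = €333,870.97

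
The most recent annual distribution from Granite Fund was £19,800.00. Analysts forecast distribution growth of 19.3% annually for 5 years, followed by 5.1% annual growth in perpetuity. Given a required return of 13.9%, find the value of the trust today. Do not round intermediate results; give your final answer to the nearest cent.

£412107.83

D_1 = 23621.40000
D_2 = 28180.33020
D_3 = 33619.13393
D_4 = 40107.62678
D_5 = 47848.39874
Terminal value at year 5: TV = D_5×(1+g_2)/(r−g_2) = 50288.66708/0.088 = 571462.12592
P_0 = D_1/(1+r)^1 + D_2/(1+r)^2 + D_3/(1+r)^3 + D_4/(1+r)^4 + D_5/(1+r)^5 + TV/(1+r)^5
    = 20738.71817 + 21721.94098 + 22751.77840 + 23830.44041 + 24960.24180 + 298104.70604 = 412107.82581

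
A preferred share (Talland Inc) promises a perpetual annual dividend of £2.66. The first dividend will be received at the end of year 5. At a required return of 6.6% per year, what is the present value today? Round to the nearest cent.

Value at end of year 4: C / r = £2.66 / 0.066 = £40.3030
Discount to today: PV = £40.3030 / (1 + 0.066)^4 = £40.3030 / 1.291305 = £31.21

£31.21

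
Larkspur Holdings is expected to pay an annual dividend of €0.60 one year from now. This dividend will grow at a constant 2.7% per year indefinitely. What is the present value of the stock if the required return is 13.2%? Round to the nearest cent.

€5.71

Growing perpetuity: P = D₁ / (r − g) = €0.6000 / (0.132 − 0.027) = €5.71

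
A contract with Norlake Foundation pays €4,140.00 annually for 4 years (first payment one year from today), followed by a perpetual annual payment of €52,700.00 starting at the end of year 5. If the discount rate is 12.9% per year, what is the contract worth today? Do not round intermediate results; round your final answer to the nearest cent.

PV of 4-year annuity: €4,140.00 × [1 − (1+0.129)^−4] / 0.129 = 12339.94141
Perpetuity value at year 4: €52,700.00 / 0.129 = 408527.13178
PV of perpetuity: 408527.13178 / (1+0.129)^4 = 251446.23504
Total PV = 12339.94141 + 251446.23504 = 263786.17645

€263786.18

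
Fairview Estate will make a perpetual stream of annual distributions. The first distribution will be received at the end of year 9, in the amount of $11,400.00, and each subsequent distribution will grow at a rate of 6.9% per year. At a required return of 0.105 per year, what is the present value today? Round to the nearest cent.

$142463.67

Value at end of year 8: C₁ / (r − g) = $11,400.00 / (0.105 − 0.069) = $316,666.6667
Discount to today: PV = $316,666.6667 / (1 + 0.105)^8 = $316,666.6667 / 2.222789 = $142,463.67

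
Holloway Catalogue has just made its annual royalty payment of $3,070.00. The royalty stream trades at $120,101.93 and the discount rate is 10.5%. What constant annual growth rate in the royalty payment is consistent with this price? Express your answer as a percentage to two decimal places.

P = D₀(1+g)/(r−g) ⇒ P(r−g) = D₀(1+g) ⇒ g(P+D₀) = P·r − D₀
g = (P·r − D₀)/(P + D₀) = ($120,101.93×0.105 − $3,070.00) / ($120,101.93 + $3,070.00) = 0.077458

7.75%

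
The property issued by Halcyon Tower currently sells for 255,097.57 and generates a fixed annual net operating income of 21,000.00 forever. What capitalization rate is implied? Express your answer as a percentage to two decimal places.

8.23%

P = C/r ⇒ r = C/P = 21,000.00/255,097.57 = 0.082321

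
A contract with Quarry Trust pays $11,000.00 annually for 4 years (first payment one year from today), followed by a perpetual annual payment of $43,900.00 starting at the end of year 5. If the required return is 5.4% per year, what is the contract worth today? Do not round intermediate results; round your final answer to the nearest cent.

$697377.07

PV of 4-year annuity: $11,000.00 × [1 − (1+0.054)^−4] / 0.054 = 38645.74044
Perpetuity value at year 4: $43,900.00 / 0.054 = 812962.96296
PV of perpetuity: 812962.96296 / (1+0.054)^4 = 658731.32613
Total PV = 38645.74044 + 658731.32613 = 697377.06657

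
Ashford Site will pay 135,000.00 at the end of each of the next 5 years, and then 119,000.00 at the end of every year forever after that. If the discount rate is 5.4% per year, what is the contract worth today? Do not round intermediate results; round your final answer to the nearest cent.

PV of 5-year annuity: 135,000.00 × [1 − (1+0.054)^−5] / 0.054 = 578072.70648
Perpetuity value at year 5: 119,000.00 / 0.054 = 2203703.70370
PV of perpetuity: 2203703.70370 / (1+0.054)^5 = 1694143.31799
Total PV = 578072.70648 + 1694143.31799 = 2272216.02447

2272216.02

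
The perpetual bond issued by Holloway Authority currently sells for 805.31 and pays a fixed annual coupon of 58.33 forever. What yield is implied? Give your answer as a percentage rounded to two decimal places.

7.24%

P = C/r ⇒ r = C/P = 58.33/805.31 = 0.072432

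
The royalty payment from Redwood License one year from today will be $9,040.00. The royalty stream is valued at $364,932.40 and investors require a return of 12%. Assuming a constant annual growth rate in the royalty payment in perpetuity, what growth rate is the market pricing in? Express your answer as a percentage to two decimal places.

9.52%

P = D₁/(r−g) ⇒ g = r − D₁/P = 0.12 − $9,040.00/$364,932.40 = 0.095228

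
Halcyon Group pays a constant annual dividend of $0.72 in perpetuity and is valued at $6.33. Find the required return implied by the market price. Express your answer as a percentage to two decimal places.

P = C/r ⇒ r = C/P = $0.72/$6.33 = 0.113744

11.37%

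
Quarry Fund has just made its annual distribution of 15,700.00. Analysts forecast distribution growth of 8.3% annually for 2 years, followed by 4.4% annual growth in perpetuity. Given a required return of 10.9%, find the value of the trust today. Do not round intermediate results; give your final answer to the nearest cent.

270785.31

D_1 = 17003.10000
D_2 = 18414.35730
Terminal value at year 2: TV = D_2×(1+g_2)/(r−g_2) = 19224.58902/0.065 = 295762.90802
P_0 = D_1/(1+r)^1 + D_2/(1+r)^2 + TV/(1+r)^2
    = 15331.92065 + 14972.47075 + 240480.91484 = 270785.30624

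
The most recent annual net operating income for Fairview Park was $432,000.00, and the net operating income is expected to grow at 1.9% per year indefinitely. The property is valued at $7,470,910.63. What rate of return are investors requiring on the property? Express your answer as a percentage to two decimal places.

D₁ = $432,000.00 × 1.019 = $440,208.0000
P = D₁/(r − g) ⇒ r = D₁/P + g = $440,208.0000/$7,470,910.63 + 0.019 = 0.058923 + 0.019 = 0.077923

7.79%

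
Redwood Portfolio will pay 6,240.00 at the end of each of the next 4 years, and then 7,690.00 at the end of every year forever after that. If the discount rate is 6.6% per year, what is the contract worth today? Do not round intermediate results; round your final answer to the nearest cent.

111559.02

PV of 4-year annuity: 6,240.00 × [1 − (1+0.066)^−4] / 0.066 = 21328.47051
Perpetuity value at year 4: 7,690.00 / 0.066 = 116515.15152
PV of perpetuity: 116515.15152 / (1+0.066)^4 = 90230.54603
Total PV = 21328.47051 + 90230.54603 = 111559.01654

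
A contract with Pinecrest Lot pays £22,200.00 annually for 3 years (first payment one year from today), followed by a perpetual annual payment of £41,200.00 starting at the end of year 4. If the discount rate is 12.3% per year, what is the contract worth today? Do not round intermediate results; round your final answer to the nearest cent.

PV of 3-year annuity: £22,200.00 × [1 − (1+0.123)^−3] / 0.123 = 53046.97402
Perpetuity value at year 3: £41,200.00 / 0.123 = 334959.34959
PV of perpetuity: 334959.34959 / (1+0.123)^3 = 236511.81223
Total PV = 53046.97402 + 236511.81223 = 289558.78625

£289558.79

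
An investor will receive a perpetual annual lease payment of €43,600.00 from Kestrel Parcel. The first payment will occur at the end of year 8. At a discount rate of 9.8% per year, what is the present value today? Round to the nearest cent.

€231229.92

Value at end of year 7: C / r = €43,600.00 / 0.098 = €444,897.9592
Discount to today: PV = €444,897.9592 / (1 + 0.098)^7 = €444,897.9592 / 1.924050 = €231,229.92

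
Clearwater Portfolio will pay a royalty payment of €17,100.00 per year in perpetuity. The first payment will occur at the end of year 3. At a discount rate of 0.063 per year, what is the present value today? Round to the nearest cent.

Value at end of year 2: C / r = €17,100.00 / 0.063 = €271,428.5714
Discount to today: PV = €271,428.5714 / (1 + 0.063)^2 = €271,428.5714 / 1.129969 = €240,208.87

€240208.87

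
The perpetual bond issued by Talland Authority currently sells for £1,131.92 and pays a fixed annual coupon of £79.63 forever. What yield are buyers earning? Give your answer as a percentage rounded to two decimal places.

7.03%

P = C/r ⇒ r = C/P = £79.63/£1,131.92 = 0.070349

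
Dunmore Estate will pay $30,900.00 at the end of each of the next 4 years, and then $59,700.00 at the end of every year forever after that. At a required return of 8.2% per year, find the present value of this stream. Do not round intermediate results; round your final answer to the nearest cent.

PV of 4-year annuity: $30,900.00 × [1 − (1+0.082)^−4] / 0.082 = 101890.75245
Perpetuity value at year 4: $59,700.00 / 0.082 = 728048.78049
PV of perpetuity: 728048.78049 / (1+0.082)^4 = 531191.88984
Total PV = 101890.75245 + 531191.88984 = 633082.64228

$633082.64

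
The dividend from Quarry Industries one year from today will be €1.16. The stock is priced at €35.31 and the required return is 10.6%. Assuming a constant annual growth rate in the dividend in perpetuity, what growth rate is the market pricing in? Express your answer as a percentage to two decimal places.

7.31%

P = D₁/(r−g) ⇒ g = r − D₁/P = 0.106 − €1.16/€35.31 = 0.073148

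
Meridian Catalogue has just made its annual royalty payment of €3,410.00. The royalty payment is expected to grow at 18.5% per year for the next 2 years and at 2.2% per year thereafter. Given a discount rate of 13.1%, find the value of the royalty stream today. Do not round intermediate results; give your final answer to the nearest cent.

D_1 = 4040.85000
D_2 = 4788.40725
Terminal value at year 2: TV = D_2×(1+g_2)/(r−g_2) = 4893.75221/0.109 = 44896.80926
P_0 = D_1/(1+r)^1 + D_2/(1+r)^2 + TV/(1+r)^2
    = 3572.81167 + 3743.39684 + 35098.63830 = 42414.84681

€42414.85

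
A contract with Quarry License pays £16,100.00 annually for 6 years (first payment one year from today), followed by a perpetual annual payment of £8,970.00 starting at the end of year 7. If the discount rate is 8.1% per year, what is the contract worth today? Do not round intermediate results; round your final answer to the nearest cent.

PV of 6-year annuity: £16,100.00 × [1 − (1+0.081)^−6] / 0.081 = 74203.11067
Perpetuity value at year 6: £8,970.00 / 0.081 = 110740.74074
PV of perpetuity: 110740.74074 / (1+0.081)^6 = 69399.00765
Total PV = 74203.11067 + 69399.00765 = 143602.11832

£143602.12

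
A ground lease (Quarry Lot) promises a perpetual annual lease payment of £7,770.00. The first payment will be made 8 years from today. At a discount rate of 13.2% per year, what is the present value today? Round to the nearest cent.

Value at end of year 7: C / r = £7,770.00 / 0.132 = £58,863.6364
Discount to today: PV = £58,863.6364 / (1 + 0.132)^7 = £58,863.6364 / 2.381908 = £24,712.81

£24712.81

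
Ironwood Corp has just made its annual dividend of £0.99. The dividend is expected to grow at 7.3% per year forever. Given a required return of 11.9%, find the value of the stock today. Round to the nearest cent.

£23.09

D₁ = D₀ × (1 + g) = £0.99 × 1.073 = £1.0623
Growing perpetuity: P = D₁ / (r − g) = £1.0623 / (0.119 − 0.073) = £23.09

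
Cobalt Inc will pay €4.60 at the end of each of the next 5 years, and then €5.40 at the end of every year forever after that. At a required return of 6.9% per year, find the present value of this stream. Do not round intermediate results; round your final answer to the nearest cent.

€74.97

PV of 5-year annuity: €4.60 × [1 − (1+0.069)^−5] / 0.069 = 18.91152
Perpetuity value at year 5: €5.40 / 0.069 = 78.26087
PV of perpetuity: 78.26087 / (1+0.069)^5 = 56.06039
Total PV = 18.91152 + 56.06039 = 74.97191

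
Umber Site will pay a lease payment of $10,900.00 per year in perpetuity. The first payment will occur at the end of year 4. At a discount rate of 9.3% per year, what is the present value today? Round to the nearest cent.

Value at end of year 3: C / r = $10,900.00 / 0.093 = $117,204.3011
Discount to today: PV = $117,204.3011 / (1 + 0.093)^3 = $117,204.3011 / 1.305751 = $89,760.05

$89760.05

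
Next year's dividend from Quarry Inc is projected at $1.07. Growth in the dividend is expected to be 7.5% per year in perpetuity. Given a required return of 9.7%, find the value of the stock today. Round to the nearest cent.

Growing perpetuity: P = D₁ / (r − g) = $1.0700 / (0.097 − 0.075) = $48.64

$48.64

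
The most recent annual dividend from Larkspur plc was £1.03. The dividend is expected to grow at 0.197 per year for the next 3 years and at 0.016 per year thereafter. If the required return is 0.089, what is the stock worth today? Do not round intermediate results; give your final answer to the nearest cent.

D_1 = 1.23291
D_2 = 1.47579
D_3 = 1.76652
Terminal value at year 3: TV = D_3×(1+g_2)/(r−g_2) = 1.79479/0.073 = 24.58615
P_0 = D_1/(1+r)^1 + D_2/(1+r)^2 + D_3/(1+r)^3 + TV/(1+r)^3
    = 1.13215 + 1.24443 + 1.36784 + 19.03737 = 22.78179

£22.78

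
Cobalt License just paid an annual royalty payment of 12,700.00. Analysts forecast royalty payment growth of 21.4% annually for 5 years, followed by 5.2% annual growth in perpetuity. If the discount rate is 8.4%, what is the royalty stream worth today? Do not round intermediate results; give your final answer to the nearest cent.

825900.99

D_1 = 15417.80000
D_2 = 18717.20920
D_3 = 22722.69197
D_4 = 27585.34805
D_5 = 33488.61253
Terminal value at year 5: TV = D_5×(1+g_2)/(r−g_2) = 35230.02038/0.032 = 1100938.13702
P_0 = D_1/(1+r)^1 + D_2/(1+r)^2 + D_3/(1+r)^3 + D_4/(1+r)^4 + D_5/(1+r)^5 + TV/(1+r)^5
    = 14223.06273 + 15928.78059 + 17839.05870 + 19978.42921 + 22374.36629 + 735557.29181 = 825900.98933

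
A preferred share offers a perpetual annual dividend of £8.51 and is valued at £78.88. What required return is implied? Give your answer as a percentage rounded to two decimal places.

10.79%

P = C/r ⇒ r = C/P = £8.51/£78.88 = 0.107885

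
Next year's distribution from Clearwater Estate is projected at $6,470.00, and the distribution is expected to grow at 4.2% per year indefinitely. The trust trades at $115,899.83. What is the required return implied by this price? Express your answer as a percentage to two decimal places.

9.78%

P = D₁/(r − g) ⇒ r = D₁/P + g = $6,470.0000/$115,899.83 + 0.042 = 0.055824 + 0.042 = 0.097824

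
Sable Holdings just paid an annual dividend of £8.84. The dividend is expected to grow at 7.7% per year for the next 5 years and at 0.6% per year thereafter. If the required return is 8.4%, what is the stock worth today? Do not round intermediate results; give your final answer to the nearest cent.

£153.73

D_1 = 9.52068
D_2 = 10.25377
D_3 = 11.04331
D_4 = 11.89365
D_5 = 12.80946
Terminal value at year 5: TV = D_5×(1+g_2)/(r−g_2) = 12.88632/0.078 = 165.20917
P_0 = D_1/(1+r)^1 + D_2/(1+r)^2 + D_3/(1+r)^3 + D_4/(1+r)^4 + D_5/(1+r)^5 + TV/(1+r)^5
    = 8.78292 + 8.72620 + 8.66985 + 8.61386 + 8.55824 + 110.37933 = 153.73039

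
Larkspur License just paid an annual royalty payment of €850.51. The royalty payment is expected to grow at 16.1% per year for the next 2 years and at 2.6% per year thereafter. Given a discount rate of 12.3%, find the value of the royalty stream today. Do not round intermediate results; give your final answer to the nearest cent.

€11403.57

D_1 = 987.44211
D_2 = 1146.42029
Terminal value at year 2: TV = D_2×(1+g_2)/(r−g_2) = 1176.22722/0.097 = 12126.05379
P_0 = D_1/(1+r)^1 + D_2/(1+r)^2 + TV/(1+r)^2
    = 879.28950 + 909.04284 + 9615.23665 = 11403.56900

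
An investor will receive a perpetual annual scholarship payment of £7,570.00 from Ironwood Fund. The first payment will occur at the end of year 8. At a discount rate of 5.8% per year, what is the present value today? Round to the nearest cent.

Value at end of year 7: C / r = £7,570.00 / 0.058 = £130,517.2414
Discount to today: PV = £130,517.2414 / (1 + 0.058)^7 = £130,517.2414 / 1.483883 = £87,956.56

£87956.56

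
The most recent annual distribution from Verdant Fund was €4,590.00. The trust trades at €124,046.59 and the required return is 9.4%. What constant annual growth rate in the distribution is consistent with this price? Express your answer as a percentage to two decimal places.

5.50%

P = D₀(1+g)/(r−g) ⇒ P(r−g) = D₀(1+g) ⇒ g(P+D₀) = P·r − D₀
g = (P·r − D₀)/(P + D₀) = (€124,046.59×0.094 − €4,590.00) / (€124,046.59 + €4,590.00) = 0.054964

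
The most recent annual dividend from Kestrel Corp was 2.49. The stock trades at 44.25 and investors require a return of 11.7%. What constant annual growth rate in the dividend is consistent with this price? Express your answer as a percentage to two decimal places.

P = D₀(1+g)/(r−g) ⇒ P(r−g) = D₀(1+g) ⇒ g(P+D₀) = P·r − D₀
g = (P·r − D₀)/(P + D₀) = (44.25×0.117 − 2.49) / (44.25 + 2.49) = 0.057494

5.75%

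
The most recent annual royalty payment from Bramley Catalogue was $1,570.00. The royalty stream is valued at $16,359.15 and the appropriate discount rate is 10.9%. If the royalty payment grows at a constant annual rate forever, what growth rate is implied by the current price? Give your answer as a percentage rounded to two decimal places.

1.19%

P = D₀(1+g)/(r−g) ⇒ P(r−g) = D₀(1+g) ⇒ g(P+D₀) = P·r − D₀
g = (P·r − D₀)/(P + D₀) = ($16,359.15×0.109 − $1,570.00) / ($16,359.15 + $1,570.00) = 0.011888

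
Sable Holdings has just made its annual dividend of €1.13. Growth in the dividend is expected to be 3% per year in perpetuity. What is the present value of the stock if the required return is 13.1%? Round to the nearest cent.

D₁ = D₀ × (1 + g) = €1.13 × 1.03 = €1.1639
Growing perpetuity: P = D₁ / (r − g) = €1.1639 / (0.131 − 0.03) = €11.52

€11.52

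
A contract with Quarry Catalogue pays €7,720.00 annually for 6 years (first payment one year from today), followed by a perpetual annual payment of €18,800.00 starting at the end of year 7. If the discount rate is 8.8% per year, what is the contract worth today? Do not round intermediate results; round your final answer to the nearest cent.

PV of 6-year annuity: €7,720.00 × [1 − (1+0.088)^−6] / 0.088 = 34838.77199
Perpetuity value at year 6: €18,800.00 / 0.088 = 213636.36364
PV of perpetuity: 213636.36364 / (1+0.088)^6 = 128795.83082
Total PV = 34838.77199 + 128795.83082 = 163634.60281

€163634.60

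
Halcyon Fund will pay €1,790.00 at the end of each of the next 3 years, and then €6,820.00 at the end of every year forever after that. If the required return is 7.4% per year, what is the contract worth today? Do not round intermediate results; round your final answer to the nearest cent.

PV of 3-year annuity: €1,790.00 × [1 − (1+0.074)^−3] / 0.074 = 4663.40580
Perpetuity value at year 3: €6,820.00 / 0.074 = 92162.16216
PV of perpetuity: 92162.16216 / (1+0.074)^3 = 74394.32554
Total PV = 4663.40580 + 74394.32554 = 79057.73134

€79057.73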